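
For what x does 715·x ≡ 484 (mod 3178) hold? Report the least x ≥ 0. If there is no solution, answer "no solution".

First find gcd(715, 3178):
3178 = 4·715 + 318
715 = 2·318 + 79
318 = 4·79 + 2
79 = 39·2 + 1
2 = 2·1 + 0
gcd = 1, so a unique solution mod 3178 exists.
Back-substitute for the Bézout coefficients:
1 = 79 − 39·2
1 = −39·318 + 157·79
1 = 157·715 − 353·318
1 = −353·3178 + 1569·715
So 715·(1569) ≡ 1 (mod 3178), giving 715⁻¹ ≡ 1569.
x ≡ 715⁻¹·484 ≡ 1569·484 ≡ 3032 (mod 3178).

3032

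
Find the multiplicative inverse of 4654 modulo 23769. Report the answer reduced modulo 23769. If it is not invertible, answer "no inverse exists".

Run Euclid on (23769, 4654):
23769 = 5·4654 + 499
4654 = 9·499 + 163
499 = 3·163 + 10
163 = 16·10 + 3
10 = 3·3 + 1
3 = 3·1 + 0
The gcd is 1. Working backward:
1 = 10 − 3·3
1 = −3·163 + 49·10
1 = 49·499 − 150·163
1 = −150·4654 + 1399·499
1 = 1399·23769 − 7145·4654
So 4654·(-7145) ≡ 1 (mod 23769), and -7145 ≡ 16624 (mod 23769).

16624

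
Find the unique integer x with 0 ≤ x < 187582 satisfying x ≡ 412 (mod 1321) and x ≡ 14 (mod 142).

92882

Write x = 412 + 1321·k. Then 1321·k ≡ 14 − 412 ≡ 28 (mod 142).
Need 1321⁻¹ mod 142. Extended Euclid on (142, 43):
142 = 3·43 + 13
43 = 3·13 + 4
13 = 3·4 + 1
4 = 4·1 + 0
Back-substitute:
1 = 13 − 3·4
1 = −3·43 + 10·13
1 = 10·142 − 33·43
1321⁻¹ ≡ 109 (mod 142), so k ≡ 109·28 ≡ 70 (mod 142).
x = 412 + 1321·70 = 92882.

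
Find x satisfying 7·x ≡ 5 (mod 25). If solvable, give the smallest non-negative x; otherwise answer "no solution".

15

First find gcd(7, 25):
25 = 3×7 + 4
7 = 1×4 + 3
4 = 1×3 + 1
3 = 3×1 + 0
gcd = 1, so a unique solution mod 25 exists.
Back-substitute for the Bézout coefficients:
1 = 4 − 3
1 = −7 + 2·4
1 = 2·25 − 7·7
So 7·(-7) ≡ 1 (mod 25), giving 7⁻¹ ≡ 18.
x ≡ 7⁻¹·5 ≡ 18·5 ≡ 15 (mod 25).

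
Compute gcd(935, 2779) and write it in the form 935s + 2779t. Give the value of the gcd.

Repeated division:
2779 = 2×935 + 909
935 = 1×909 + 26
909 = 34×26 + 25
26 = 1×25 + 1
25 = 25×1 + 0
gcd(935, 2779) = 1.
Back-substituting:
1 = 26 − 25
1 = −909 + 35·26
1 = 35·935 − 36·909
1 = −36·2779 + 107·935
So 1 = (-36)·2779 + (107)·935.

1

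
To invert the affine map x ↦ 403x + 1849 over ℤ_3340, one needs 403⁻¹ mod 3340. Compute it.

gcd(3340, 403) by repeated division:
3340 = 8·403 + 116
403 = 3·116 + 55
116 = 2·55 + 6
55 = 9·6 + 1
6 = 6·1 + 0
Since gcd(403, 3340) = 1, back-substitute to write 1 as a combination:
1 = 55 − 9·6
1 = −9·116 + 19·55
1 = 19·403 − 66·116
1 = −66·3340 + 547·403
So 403·547 ≡ 1 (mod 3340).

547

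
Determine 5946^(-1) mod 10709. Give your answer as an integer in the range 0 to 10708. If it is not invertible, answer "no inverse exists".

gcd(10709, 5946) by repeated division:
10709 = 1*5946 + 4763
5946 = 1*4763 + 1183
4763 = 4*1183 + 31
1183 = 38*31 + 5
31 = 6*5 + 1
5 = 5*1 + 0
Since gcd(5946, 10709) = 1, back-substitute to write 1 as a combination:
1 = 31 − 6·5
1 = −6·1183 + 229·31
1 = 229·4763 − 922·1183
1 = −922·5946 + 1151·4763
1 = 1151·10709 − 2073·5946
So 5946·(-2073) ≡ 1 (mod 10709), and -2073 ≡ 8636 (mod 10709).

8636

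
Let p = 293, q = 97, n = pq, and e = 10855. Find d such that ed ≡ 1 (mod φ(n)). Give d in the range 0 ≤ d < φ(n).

φ(n) = (p−1)(q−1) = 292·96 = 28032.
Need d with 10855·d ≡ 1 (mod 28032). Apply the extended Euclidean algorithm:
28032 = 2*10855 + 6322
10855 = 1*6322 + 4533
6322 = 1*4533 + 1789
4533 = 2*1789 + 955
1789 = 1*955 + 834
955 = 1*834 + 121
834 = 6*121 + 108
121 = 1*108 + 13
108 = 8*13 + 4
13 = 3*4 + 1
4 = 4*1 + 0
Back-substitute:
1 = 13 − 3·4
1 = −3·108 + 25·13
1 = 25·121 − 28·108
1 = −28·834 + 193·121
1 = 193·955 − 221·834
1 = −221·1789 + 414·955
1 = 414·4533 − 1049·1789
1 = −1049·6322 + 1463·4533
1 = 1463·10855 − 2512·6322
1 = −2512·28032 + 6487·10855
So 10855·6487 ≡ 1 (mod 28032), hence d = 6487.

6487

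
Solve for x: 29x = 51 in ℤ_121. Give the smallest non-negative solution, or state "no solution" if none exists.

56

First find gcd(29, 121):
121 = 4·29 + 5
29 = 5·5 + 4
5 = 1·4 + 1
4 = 4·1 + 0
gcd = 1, so a unique solution mod 121 exists.
Back-substitute for the Bézout coefficients:
1 = 5 − 4
1 = −29 + 6·5
1 = 6·121 − 25·29
So 29·(-25) ≡ 1 (mod 121), giving 29⁻¹ ≡ 96.
x ≡ 29⁻¹·51 ≡ 96·51 ≡ 56 (mod 121).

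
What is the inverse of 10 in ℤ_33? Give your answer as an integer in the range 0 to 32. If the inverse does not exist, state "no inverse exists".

Extended Euclidean algorithm:
33 = 3*10 + 3
10 = 3*3 + 1
3 = 3*1 + 0
The gcd is 1. Working backward:
1 = 10 − 3·3
1 = −3·33 + 10·10
So 10·10 ≡ 1 (mod 33).

10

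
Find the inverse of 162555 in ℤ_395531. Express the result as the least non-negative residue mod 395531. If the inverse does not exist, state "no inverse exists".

116293

gcd(395531, 162555) by repeated division:
395531 = 2×162555 + 70421
162555 = 2×70421 + 21713
70421 = 3×21713 + 5282
21713 = 4×5282 + 585
5282 = 9×585 + 17
585 = 34×17 + 7
17 = 2×7 + 3
7 = 2×3 + 1
3 = 3×1 + 0
gcd = 1, so the inverse exists. Back-substitute:
1 = 7 − 2·3
1 = −2·17 + 5·7
1 = 5·585 − 172·17
1 = −172·5282 + 1553·585
1 = 1553·21713 − 6384·5282
1 = −6384·70421 + 20705·21713
1 = 20705·162555 − 47794·70421
1 = −47794·395531 + 116293·162555
So 162555·116293 ≡ 1 (mod 395531).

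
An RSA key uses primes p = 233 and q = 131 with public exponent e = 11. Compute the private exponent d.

16451

φ(n) = (p−1)(q−1) = 232·130 = 30160.
Need d with 11·d ≡ 1 (mod 30160). Apply the extended Euclidean algorithm:
30160 = 2741*11 + 9
11 = 1*9 + 2
9 = 4*2 + 1
2 = 2*1 + 0
Back-substitute:
1 = 9 − 4·2
1 = −4·11 + 5·9
1 = 5·30160 − 13709·11
So 11·(-13709) ≡ 1 (mod 30160), hence d ≡ -13709 ≡ 16451 (mod 30160).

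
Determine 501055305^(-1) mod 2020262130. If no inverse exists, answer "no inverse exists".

Compute gcd(501055305, 2020262130):
2020262130 = 4·501055305 + 16040910
501055305 = 31·16040910 + 3787095
16040910 = 4·3787095 + 892530
3787095 = 4·892530 + 216975
892530 = 4·216975 + 24630
216975 = 8·24630 + 19935
24630 = 1·19935 + 4695
19935 = 4·4695 + 1155
4695 = 4·1155 + 75
1155 = 15·75 + 30
75 = 2·30 + 15
30 = 2·15 + 0
The gcd is 15, not 1, hence no inverse exists.

no inverse exists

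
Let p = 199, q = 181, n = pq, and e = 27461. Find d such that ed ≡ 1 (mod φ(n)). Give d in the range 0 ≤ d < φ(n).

φ(n) = (p−1)(q−1) = 198·180 = 35640.
Need d with 27461·d ≡ 1 (mod 35640). Apply the extended Euclidean algorithm:
35640 = 1*27461 + 8179
27461 = 3*8179 + 2924
8179 = 2*2924 + 2331
2924 = 1*2331 + 593
2331 = 3*593 + 552
593 = 1*552 + 41
552 = 13*41 + 19
41 = 2*19 + 3
19 = 6*3 + 1
3 = 3*1 + 0
Back-substitute:
1 = 19 − 6·3
1 = −6·41 + 13·19
1 = 13·552 − 175·41
1 = −175·593 + 188·552
1 = 188·2331 − 739·593
1 = −739·2924 + 927·2331
1 = 927·8179 − 2593·2924
1 = −2593·27461 + 8706·8179
1 = 8706·35640 − 11299·27461
So 27461·(-11299) ≡ 1 (mod 35640), hence d ≡ -11299 ≡ 24341 (mod 35640).

24341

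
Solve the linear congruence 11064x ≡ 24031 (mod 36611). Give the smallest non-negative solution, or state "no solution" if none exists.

First find gcd(11064, 36611):
36611 = 3×11064 + 3419
11064 = 3×3419 + 807
3419 = 4×807 + 191
807 = 4×191 + 43
191 = 4×43 + 19
43 = 2×19 + 5
19 = 3×5 + 4
5 = 1×4 + 1
4 = 4×1 + 0
gcd = 1, so a unique solution mod 36611 exists.
Back-substitute for the Bézout coefficients:
1 = 5 − 4
1 = −19 + 4·5
1 = 4·43 − 9·19
1 = −9·191 + 40·43
1 = 40·807 − 169·191
1 = −169·3419 + 716·807
1 = 716·11064 − 2317·3419
1 = −2317·36611 + 7667·11064
So 11064·(7667) ≡ 1 (mod 36611), giving 11064⁻¹ ≡ 7667.
x ≡ 11064⁻¹·24031 ≡ 7667·24031 ≡ 19125 (mod 36611).

19125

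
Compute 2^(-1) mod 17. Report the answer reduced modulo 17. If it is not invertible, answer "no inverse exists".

Extended Euclidean algorithm:
17 = 8·2 + 1
2 = 2·1 + 0
Since gcd(2, 17) = 1, back-substitute to write 1 as a combination:
1 = 17 − 8·2
So 2·(-8) ≡ 1 (mod 17), and -8 ≡ 9 (mod 17).

9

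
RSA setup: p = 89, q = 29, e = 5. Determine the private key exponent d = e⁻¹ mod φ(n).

φ(n) = (p−1)(q−1) = 88·28 = 2464.
Need d with 5·d ≡ 1 (mod 2464). Apply the extended Euclidean algorithm:
2464 = 492×5 + 4
5 = 1×4 + 1
4 = 4×1 + 0
Back-substitute:
1 = 5 − 4
1 = −2464 + 493·5
So 5·493 ≡ 1 (mod 2464), hence d = 493.

493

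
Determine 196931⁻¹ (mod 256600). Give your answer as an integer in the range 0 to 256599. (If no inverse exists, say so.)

gcd(256600, 196931) by repeated division:
256600 = 1×196931 + 59669
196931 = 3×59669 + 17924
59669 = 3×17924 + 5897
17924 = 3×5897 + 233
5897 = 25×233 + 72
233 = 3×72 + 17
72 = 4×17 + 4
17 = 4×4 + 1
4 = 4×1 + 0
gcd = 1, so the inverse exists. Back-substitute:
1 = 17 − 4·4
1 = −4·72 + 17·17
1 = 17·233 − 55·72
1 = −55·5897 + 1392·233
1 = 1392·17924 − 4231·5897
1 = −4231·59669 + 14085·17924
1 = 14085·196931 − 46486·59669
1 = −46486·256600 + 60571·196931
So 196931·60571 ≡ 1 (mod 256600).

60571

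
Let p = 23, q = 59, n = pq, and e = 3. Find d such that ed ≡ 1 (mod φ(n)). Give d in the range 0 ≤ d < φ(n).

φ(n) = (p−1)(q−1) = 22·58 = 1276.
Need d with 3·d ≡ 1 (mod 1276). Apply the extended Euclidean algorithm:
1276 = 425·3 + 1
3 = 3·1 + 0
Back-substitute:
1 = 1276 − 425·3
So 3·(-425) ≡ 1 (mod 1276), hence d ≡ -425 ≡ 851 (mod 1276).

851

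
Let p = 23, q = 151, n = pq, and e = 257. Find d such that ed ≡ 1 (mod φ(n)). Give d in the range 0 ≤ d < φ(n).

φ(n) = (p−1)(q−1) = 22·150 = 3300.
Need d with 257·d ≡ 1 (mod 3300). Apply the extended Euclidean algorithm:
3300 = 12×257 + 216
257 = 1×216 + 41
216 = 5×41 + 11
41 = 3×11 + 8
11 = 1×8 + 3
8 = 2×3 + 2
3 = 1×2 + 1
2 = 2×1 + 0
Back-substitute:
1 = 3 − 2
1 = −8 + 3·3
1 = 3·11 − 4·8
1 = −4·41 + 15·11
1 = 15·216 − 79·41
1 = −79·257 + 94·216
1 = 94·3300 − 1207·257
So 257·(-1207) ≡ 1 (mod 3300), hence d ≡ -1207 ≡ 2093 (mod 3300).

2093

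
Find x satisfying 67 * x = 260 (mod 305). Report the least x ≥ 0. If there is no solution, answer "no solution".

First find gcd(67, 305):
305 = 4·67 + 37
67 = 1·37 + 30
37 = 1·30 + 7
30 = 4·7 + 2
7 = 3·2 + 1
2 = 2·1 + 0
gcd = 1, so a unique solution mod 305 exists.
Back-substitute for the Bézout coefficients:
1 = 7 − 3·2
1 = −3·30 + 13·7
1 = 13·37 − 16·30
1 = −16·67 + 29·37
1 = 29·305 − 132·67
So 67·(-132) ≡ 1 (mod 305), giving 67⁻¹ ≡ 173.
x ≡ 67⁻¹·260 ≡ 173·260 ≡ 145 (mod 305).

145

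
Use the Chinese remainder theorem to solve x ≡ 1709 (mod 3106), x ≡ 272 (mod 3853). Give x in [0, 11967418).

Write x = 1709 + 3106·k. Then 3106·k ≡ 272 − 1709 ≡ 2416 (mod 3853).
Need 3106⁻¹ mod 3853. Extended Euclid on (3853, 3106):
3853 = 1*3106 + 747
3106 = 4*747 + 118
747 = 6*118 + 39
118 = 3*39 + 1
39 = 39*1 + 0
Back-substitute:
1 = 118 − 3·39
1 = −3·747 + 19·118
1 = 19·3106 − 79·747
1 = −79·3853 + 98·3106
3106⁻¹ ≡ 98 (mod 3853), so k ≡ 98·2416 ≡ 1735 (mod 3853).
x = 1709 + 3106·1735 = 5390619.

5390619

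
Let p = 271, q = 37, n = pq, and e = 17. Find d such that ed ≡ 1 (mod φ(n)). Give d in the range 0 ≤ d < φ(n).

7433

φ(n) = (p−1)(q−1) = 270·36 = 9720.
Need d with 17·d ≡ 1 (mod 9720). Apply the extended Euclidean algorithm:
9720 = 571·17 + 13
17 = 1·13 + 4
13 = 3·4 + 1
4 = 4·1 + 0
Back-substitute:
1 = 13 − 3·4
1 = −3·17 + 4·13
1 = 4·9720 − 2287·17
So 17·(-2287) ≡ 1 (mod 9720), hence d ≡ -2287 ≡ 7433 (mod 9720).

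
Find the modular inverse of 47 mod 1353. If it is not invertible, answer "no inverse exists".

950

Apply the Euclidean algorithm to 1353 and 47:
1353 = 28×47 + 37
47 = 1×37 + 10
37 = 3×10 + 7
10 = 1×7 + 3
7 = 2×3 + 1
3 = 3×1 + 0
The gcd is 1. Working backward:
1 = 7 − 2·3
1 = −2·10 + 3·7
1 = 3·37 − 11·10
1 = −11·47 + 14·37
1 = 14·1353 − 403·47
So 47·(-403) ≡ 1 (mod 1353), and -403 ≡ 950 (mod 1353).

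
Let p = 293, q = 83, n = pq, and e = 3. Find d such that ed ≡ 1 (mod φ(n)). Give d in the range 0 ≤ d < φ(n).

15963

φ(n) = (p−1)(q−1) = 292·82 = 23944.
Need d with 3·d ≡ 1 (mod 23944). Apply the extended Euclidean algorithm:
23944 = 7981·3 + 1
3 = 3·1 + 0
Back-substitute:
1 = 23944 − 7981·3
So 3·(-7981) ≡ 1 (mod 23944), hence d ≡ -7981 ≡ 15963 (mod 23944).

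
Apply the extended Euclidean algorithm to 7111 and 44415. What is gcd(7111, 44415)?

1

Euclidean algorithm:
44415 = 6·7111 + 1749
7111 = 4·1749 + 115
1749 = 15·115 + 24
115 = 4·24 + 19
24 = 1·19 + 5
19 = 3·5 + 4
5 = 1·4 + 1
4 = 4·1 + 0
gcd(7111, 44415) = 1.
Working backward:
1 = 5 − 4
1 = −19 + 4·5
1 = 4·24 − 5·19
1 = −5·115 + 24·24
1 = 24·1749 − 365·115
1 = −365·7111 + 1484·1749
1 = 1484·44415 − 9269·7111
So 1 = (1484)·44415 + (-9269)·7111.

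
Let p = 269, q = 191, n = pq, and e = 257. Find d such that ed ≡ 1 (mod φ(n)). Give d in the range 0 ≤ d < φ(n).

13473

φ(n) = (p−1)(q−1) = 268·190 = 50920.
Need d with 257·d ≡ 1 (mod 50920). Apply the extended Euclidean algorithm:
50920 = 198×257 + 34
257 = 7×34 + 19
34 = 1×19 + 15
19 = 1×15 + 4
15 = 3×4 + 3
4 = 1×3 + 1
3 = 3×1 + 0
Back-substitute:
1 = 4 − 3
1 = −15 + 4·4
1 = 4·19 − 5·15
1 = −5·34 + 9·19
1 = 9·257 − 68·34
1 = −68·50920 + 13473·257
So 257·13473 ≡ 1 (mod 50920), hence d = 13473.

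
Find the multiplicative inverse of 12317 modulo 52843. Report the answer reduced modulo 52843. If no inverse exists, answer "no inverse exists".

gcd(52843, 12317) by repeated division:
52843 = 4·12317 + 3575
12317 = 3·3575 + 1592
3575 = 2·1592 + 391
1592 = 4·391 + 28
391 = 13·28 + 27
28 = 1·27 + 1
27 = 27·1 + 0
The gcd is 1. Working backward:
1 = 28 − 27
1 = −391 + 14·28
1 = 14·1592 − 57·391
1 = −57·3575 + 128·1592
1 = 128·12317 − 441·3575
1 = −441·52843 + 1892·12317
So 12317·1892 ≡ 1 (mod 52843).

1892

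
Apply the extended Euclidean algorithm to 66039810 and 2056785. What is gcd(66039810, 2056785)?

Repeated division:
66039810 = 32·2056785 + 222690
2056785 = 9·222690 + 52575
222690 = 4·52575 + 12390
52575 = 4·12390 + 3015
12390 = 4·3015 + 330
3015 = 9·330 + 45
330 = 7·45 + 15
45 = 3·15 + 0
gcd(66039810, 2056785) = 15.
Express as a combination:
15 = 330 − 7·45
15 = −7·3015 + 64·330
15 = 64·12390 − 263·3015
15 = −263·52575 + 1116·12390
15 = 1116·222690 − 4727·52575
15 = −4727·2056785 + 43659·222690
15 = 43659·66039810 − 1401815·2056785
So 15 = (43659)·66039810 + (-1401815)·2056785.

15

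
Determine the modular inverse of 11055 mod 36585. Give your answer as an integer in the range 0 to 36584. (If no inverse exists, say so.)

Euclidean algorithm on 36585, 11055:
36585 = 3·11055 + 3420
11055 = 3·3420 + 795
3420 = 4·795 + 240
795 = 3·240 + 75
240 = 3·75 + 15
75 = 5·15 + 0
The gcd is 15, not 1, hence no inverse exists.

no inverse exists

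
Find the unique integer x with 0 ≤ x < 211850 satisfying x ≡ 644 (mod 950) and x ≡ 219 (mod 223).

150744

Write x = 644 + 950·k. Then 950·k ≡ 219 − 644 ≡ 21 (mod 223).
Need 950⁻¹ mod 223. Extended Euclid on (223, 58):
223 = 3×58 + 49
58 = 1×49 + 9
49 = 5×9 + 4
9 = 2×4 + 1
4 = 4×1 + 0
Back-substitute:
1 = 9 − 2·4
1 = −2·49 + 11·9
1 = 11·58 − 13·49
1 = −13·223 + 50·58
950⁻¹ ≡ 50 (mod 223), so k ≡ 50·21 ≡ 158 (mod 223).
x = 644 + 950·158 = 150744.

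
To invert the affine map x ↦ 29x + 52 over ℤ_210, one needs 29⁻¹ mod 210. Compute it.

29

Apply the Euclidean algorithm to 210 and 29:
210 = 7·29 + 7
29 = 4·7 + 1
7 = 7·1 + 0
The gcd is 1. Working backward:
1 = 29 − 4·7
1 = −4·210 + 29·29
So 29·29 ≡ 1 (mod 210).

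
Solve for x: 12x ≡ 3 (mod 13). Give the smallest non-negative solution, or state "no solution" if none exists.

First find gcd(12, 13):
13 = 1×12 + 1
12 = 12×1 + 0
gcd = 1, so a unique solution mod 13 exists.
Back-substitute for the Bézout coefficients:
1 = 13 − 12
So 12·(-1) ≡ 1 (mod 13), giving 12⁻¹ ≡ 12.
x ≡ 12⁻¹·3 ≡ 12·3 ≡ 10 (mod 13).

10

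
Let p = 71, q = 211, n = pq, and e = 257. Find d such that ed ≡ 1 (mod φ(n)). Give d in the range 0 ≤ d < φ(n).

7493

φ(n) = (p−1)(q−1) = 70·210 = 14700.
Need d with 257·d ≡ 1 (mod 14700). Apply the extended Euclidean algorithm:
14700 = 57×257 + 51
257 = 5×51 + 2
51 = 25×2 + 1
2 = 2×1 + 0
Back-substitute:
1 = 51 − 25·2
1 = −25·257 + 126·51
1 = 126·14700 − 7207·257
So 257·(-7207) ≡ 1 (mod 14700), hence d ≡ -7207 ≡ 7493 (mod 14700).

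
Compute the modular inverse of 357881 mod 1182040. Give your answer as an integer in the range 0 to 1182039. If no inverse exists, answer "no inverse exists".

906761

gcd(1182040, 357881) by repeated division:
1182040 = 3*357881 + 108397
357881 = 3*108397 + 32690
108397 = 3*32690 + 10327
32690 = 3*10327 + 1709
10327 = 6*1709 + 73
1709 = 23*73 + 30
73 = 2*30 + 13
30 = 2*13 + 4
13 = 3*4 + 1
4 = 4*1 + 0
Since gcd(357881, 1182040) = 1, back-substitute to write 1 as a combination:
1 = 13 − 3·4
1 = −3·30 + 7·13
1 = 7·73 − 17·30
1 = −17·1709 + 398·73
1 = 398·10327 − 2405·1709
1 = −2405·32690 + 7613·10327
1 = 7613·108397 − 25244·32690
1 = −25244·357881 + 83345·108397
1 = 83345·1182040 − 275279·357881
Hence 357881⁻¹ ≡ -275279 ≡ 906761 (mod 1182040).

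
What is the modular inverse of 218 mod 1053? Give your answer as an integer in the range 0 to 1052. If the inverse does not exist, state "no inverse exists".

797

Run Euclid on (1053, 218):
1053 = 4×218 + 181
218 = 1×181 + 37
181 = 4×37 + 33
37 = 1×33 + 4
33 = 8×4 + 1
4 = 4×1 + 0
The gcd is 1. Working backward:
1 = 33 − 8·4
1 = −8·37 + 9·33
1 = 9·181 − 44·37
1 = −44·218 + 53·181
1 = 53·1053 − 256·218
So 218·(-256) ≡ 1 (mod 1053), and -256 ≡ 797 (mod 1053).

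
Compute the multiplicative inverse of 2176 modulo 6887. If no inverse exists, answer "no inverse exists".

Apply the Euclidean algorithm to 6887 and 2176:
6887 = 3*2176 + 359
2176 = 6*359 + 22
359 = 16*22 + 7
22 = 3*7 + 1
7 = 7*1 + 0
The gcd is 1. Working backward:
1 = 22 − 3·7
1 = −3·359 + 49·22
1 = 49·2176 − 297·359
1 = −297·6887 + 940·2176
So 2176·940 ≡ 1 (mod 6887).

940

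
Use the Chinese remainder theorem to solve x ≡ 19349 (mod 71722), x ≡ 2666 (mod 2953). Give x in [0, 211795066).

26269601

Write x = 19349 + 71722·k. Then 71722·k ≡ 2666 − 19349 ≡ 1035 (mod 2953).
Need 71722⁻¹ mod 2953. Extended Euclid on (2953, 850):
2953 = 3*850 + 403
850 = 2*403 + 44
403 = 9*44 + 7
44 = 6*7 + 2
7 = 3*2 + 1
2 = 2*1 + 0
Back-substitute:
1 = 7 − 3·2
1 = −3·44 + 19·7
1 = 19·403 − 174·44
1 = −174·850 + 367·403
1 = 367·2953 − 1275·850
71722⁻¹ ≡ 1678 (mod 2953), so k ≡ 1678·1035 ≡ 366 (mod 2953).
x = 19349 + 71722·366 = 26269601.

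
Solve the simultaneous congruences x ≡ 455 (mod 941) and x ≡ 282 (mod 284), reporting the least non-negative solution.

217826

Write x = 455 + 941·k. Then 941·k ≡ 282 − 455 ≡ 111 (mod 284).
Need 941⁻¹ mod 284. Extended Euclid on (284, 89):
284 = 3·89 + 17
89 = 5·17 + 4
17 = 4·4 + 1
4 = 4·1 + 0
Back-substitute:
1 = 17 − 4·4
1 = −4·89 + 21·17
1 = 21·284 − 67·89
941⁻¹ ≡ 217 (mod 284), so k ≡ 217·111 ≡ 231 (mod 284).
x = 455 + 941·231 = 217826.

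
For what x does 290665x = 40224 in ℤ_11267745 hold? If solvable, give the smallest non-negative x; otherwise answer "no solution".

gcd(290665, 11267745):
11267745 = 38×290665 + 222475
290665 = 1×222475 + 68190
222475 = 3×68190 + 17905
68190 = 3×17905 + 14475
17905 = 1×14475 + 3430
14475 = 4×3430 + 755
3430 = 4×755 + 410
755 = 1×410 + 345
410 = 1×345 + 65
345 = 5×65 + 20
65 = 3×20 + 5
20 = 4×5 + 0
gcd = 5, but 5 ∤ 40224, so the congruence has no solution.

no solution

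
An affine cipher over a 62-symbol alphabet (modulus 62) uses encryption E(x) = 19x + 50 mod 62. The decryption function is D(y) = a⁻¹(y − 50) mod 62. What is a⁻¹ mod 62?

49

Apply the Euclidean algorithm to 62 and 19:
62 = 3×19 + 5
19 = 3×5 + 4
5 = 1×4 + 1
4 = 4×1 + 0
gcd = 1, so the inverse exists. Back-substitute:
1 = 5 − 4
1 = −19 + 4·5
1 = 4·62 − 13·19
Hence 19⁻¹ ≡ -13 ≡ 49 (mod 62).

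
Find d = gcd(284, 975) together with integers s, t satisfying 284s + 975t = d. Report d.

1

Euclidean algorithm:
975 = 3×284 + 123
284 = 2×123 + 38
123 = 3×38 + 9
38 = 4×9 + 2
9 = 4×2 + 1
2 = 2×1 + 0
gcd(284, 975) = 1.
Back-substituting:
1 = 9 − 4·2
1 = −4·38 + 17·9
1 = 17·123 − 55·38
1 = −55·284 + 127·123
1 = 127·975 − 436·284
So 1 = (127)·975 + (-436)·284.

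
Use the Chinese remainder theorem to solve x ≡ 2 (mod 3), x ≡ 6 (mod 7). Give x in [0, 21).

20

Write x = 2 + 3·k. Then 3·k ≡ 6 − 2 ≡ 4 (mod 7).
Need 3⁻¹ mod 7. Extended Euclid on (7, 3):
7 = 2·3 + 1
3 = 3·1 + 0
Back-substitute:
1 = 7 − 2·3
3⁻¹ ≡ 5 (mod 7), so k ≡ 5·4 ≡ 6 (mod 7).
x = 2 + 3·6 = 20.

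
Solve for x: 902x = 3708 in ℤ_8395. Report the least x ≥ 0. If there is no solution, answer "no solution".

First find gcd(902, 8395):
8395 = 9×902 + 277
902 = 3×277 + 71
277 = 3×71 + 64
71 = 1×64 + 7
64 = 9×7 + 1
7 = 7×1 + 0
gcd = 1, so a unique solution mod 8395 exists.
Back-substitute for the Bézout coefficients:
1 = 64 − 9·7
1 = −9·71 + 10·64
1 = 10·277 − 39·71
1 = −39·902 + 127·277
1 = 127·8395 − 1182·902
So 902·(-1182) ≡ 1 (mod 8395), giving 902⁻¹ ≡ 7213.
x ≡ 902⁻¹·3708 ≡ 7213·3708 ≡ 7729 (mod 8395).

7729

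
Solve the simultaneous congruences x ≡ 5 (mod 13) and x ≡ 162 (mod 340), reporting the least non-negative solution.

Write x = 5 + 13·k. Then 13·k ≡ 162 − 5 ≡ 157 (mod 340).
Need 13⁻¹ mod 340. Extended Euclid on (340, 13):
340 = 26*13 + 2
13 = 6*2 + 1
2 = 2*1 + 0
Back-substitute:
1 = 13 − 6·2
1 = −6·340 + 157·13
13⁻¹ ≡ 157 (mod 340), so k ≡ 157·157 ≡ 169 (mod 340).
x = 5 + 13·169 = 2202.

2202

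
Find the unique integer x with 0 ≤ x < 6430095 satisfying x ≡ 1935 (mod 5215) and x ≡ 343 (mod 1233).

1540360

Write x = 1935 + 5215·k. Then 5215·k ≡ 343 − 1935 ≡ 874 (mod 1233).
Need 5215⁻¹ mod 1233. Extended Euclid on (1233, 283):
1233 = 4·283 + 101
283 = 2·101 + 81
101 = 1·81 + 20
81 = 4·20 + 1
20 = 20·1 + 0
Back-substitute:
1 = 81 − 4·20
1 = −4·101 + 5·81
1 = 5·283 − 14·101
1 = −14·1233 + 61·283
5215⁻¹ ≡ 61 (mod 1233), so k ≡ 61·874 ≡ 295 (mod 1233).
x = 1935 + 5215·295 = 1540360.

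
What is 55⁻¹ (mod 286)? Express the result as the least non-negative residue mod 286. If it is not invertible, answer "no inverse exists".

Compute gcd(55, 286):
286 = 5*55 + 11
55 = 5*11 + 0
gcd(55, 286) = 11 ≠ 1, so 55 has no multiplicative inverse modulo 286.

no inverse exists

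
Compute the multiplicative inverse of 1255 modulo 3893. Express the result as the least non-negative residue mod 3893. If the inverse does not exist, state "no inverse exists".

2646

Run Euclid on (3893, 1255):
3893 = 3*1255 + 128
1255 = 9*128 + 103
128 = 1*103 + 25
103 = 4*25 + 3
25 = 8*3 + 1
3 = 3*1 + 0
gcd = 1, so the inverse exists. Back-substitute:
1 = 25 − 8·3
1 = −8·103 + 33·25
1 = 33·128 − 41·103
1 = −41·1255 + 402·128
1 = 402·3893 − 1247·1255
Thus 1255·(-1247) ≡ 1 (mod 3893); reducing, -1247 mod 3893 = 2646.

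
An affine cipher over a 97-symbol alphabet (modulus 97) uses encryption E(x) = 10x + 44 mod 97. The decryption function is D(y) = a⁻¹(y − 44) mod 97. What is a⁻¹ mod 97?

Apply the Euclidean algorithm to 97 and 10:
97 = 9·10 + 7
10 = 1·7 + 3
7 = 2·3 + 1
3 = 3·1 + 0
The gcd is 1. Working backward:
1 = 7 − 2·3
1 = −2·10 + 3·7
1 = 3·97 − 29·10
Thus 10·(-29) ≡ 1 (mod 97); reducing, -29 mod 97 = 68.

68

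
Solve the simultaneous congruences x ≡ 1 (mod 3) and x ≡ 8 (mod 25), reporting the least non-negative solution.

Write x = 1 + 3·k. Then 3·k ≡ 8 − 1 ≡ 7 (mod 25).
Need 3⁻¹ mod 25. Extended Euclid on (25, 3):
25 = 8*3 + 1
3 = 3*1 + 0
Back-substitute:
1 = 25 − 8·3
3⁻¹ ≡ 17 (mod 25), so k ≡ 17·7 ≡ 19 (mod 25).
x = 1 + 3·19 = 58.

58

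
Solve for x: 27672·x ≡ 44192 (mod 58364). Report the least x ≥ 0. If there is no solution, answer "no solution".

First find gcd(27672, 58364):
58364 = 2×27672 + 3020
27672 = 9×3020 + 492
3020 = 6×492 + 68
492 = 7×68 + 16
68 = 4×16 + 4
16 = 4×4 + 0
gcd = 4 and 4 | 44192, so solutions exist. Divide through by 4: 6918x ≡ 11048 (mod 14591).
Now find 6918⁻¹ mod 14591:
14591 = 2*6918 + 755
6918 = 9*755 + 123
755 = 6*123 + 17
123 = 7*17 + 4
17 = 4*4 + 1
4 = 4*1 + 0
Back-substitute:
1 = 17 − 4·4
1 = −4·123 + 29·17
1 = 29·755 − 178·123
1 = −178·6918 + 1631·755
1 = 1631·14591 − 3440·6918
So 6918·(-3440) ≡ 1 (mod 14591), i.e. 6918⁻¹ ≡ 11151.
Then x ≡ 11151·11048 ≡ 4435 (mod 14591); the smallest non-negative solution is x = 4435.

4435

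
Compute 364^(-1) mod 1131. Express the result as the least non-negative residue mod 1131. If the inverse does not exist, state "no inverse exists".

no inverse exists

Euclidean algorithm on 1131, 364:
1131 = 3*364 + 39
364 = 9*39 + 13
39 = 3*13 + 0
Since gcd = 13 > 1, 364 is not a unit mod 1131.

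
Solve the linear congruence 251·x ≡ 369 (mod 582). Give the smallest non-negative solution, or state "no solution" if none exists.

First find gcd(251, 582):
582 = 2×251 + 80
251 = 3×80 + 11
80 = 7×11 + 3
11 = 3×3 + 2
3 = 1×2 + 1
2 = 2×1 + 0
gcd = 1, so a unique solution mod 582 exists.
Back-substitute for the Bézout coefficients:
1 = 3 − 2
1 = −11 + 4·3
1 = 4·80 − 29·11
1 = −29·251 + 91·80
1 = 91·582 − 211·251
So 251·(-211) ≡ 1 (mod 582), giving 251⁻¹ ≡ 371.
x ≡ 251⁻¹·369 ≡ 371·369 ≡ 129 (mod 582).

129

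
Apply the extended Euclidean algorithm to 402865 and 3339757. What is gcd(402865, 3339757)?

Apply Euclid's algorithm to 3339757 and 402865:
3339757 = 8*402865 + 116837
402865 = 3*116837 + 52354
116837 = 2*52354 + 12129
52354 = 4*12129 + 3838
12129 = 3*3838 + 615
3838 = 6*615 + 148
615 = 4*148 + 23
148 = 6*23 + 10
23 = 2*10 + 3
10 = 3*3 + 1
3 = 3*1 + 0
gcd(402865, 3339757) = 1.
Working backward:
1 = 10 − 3·3
1 = −3·23 + 7·10
1 = 7·148 − 45·23
1 = −45·615 + 187·148
1 = 187·3838 − 1167·615
1 = −1167·12129 + 3688·3838
1 = 3688·52354 − 15919·12129
1 = −15919·116837 + 35526·52354
1 = 35526·402865 − 122497·116837
1 = −122497·3339757 + 1015502·402865
So 1 = (-122497)·3339757 + (1015502)·402865.

1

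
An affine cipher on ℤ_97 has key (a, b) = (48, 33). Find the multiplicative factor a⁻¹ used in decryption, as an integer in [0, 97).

95

Apply the Euclidean algorithm to 97 and 48:
97 = 2*48 + 1
48 = 48*1 + 0
gcd = 1, so the inverse exists. Back-substitute:
1 = 97 − 2·48
Hence 48⁻¹ ≡ -2 ≡ 95 (mod 97).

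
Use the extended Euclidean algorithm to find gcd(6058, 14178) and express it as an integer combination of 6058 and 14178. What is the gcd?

2

Repeated division:
14178 = 2·6058 + 2062
6058 = 2·2062 + 1934
2062 = 1·1934 + 128
1934 = 15·128 + 14
128 = 9·14 + 2
14 = 7·2 + 0
gcd(6058, 14178) = 2.
Working backward:
2 = 128 − 9·14
2 = −9·1934 + 136·128
2 = 136·2062 − 145·1934
2 = −145·6058 + 426·2062
2 = 426·14178 − 997·6058
So 2 = (426)·14178 + (-997)·6058.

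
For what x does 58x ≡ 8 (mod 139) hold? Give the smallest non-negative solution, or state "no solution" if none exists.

96

First find gcd(58, 139):
139 = 2·58 + 23
58 = 2·23 + 12
23 = 1·12 + 11
12 = 1·11 + 1
11 = 11·1 + 0
gcd = 1, so a unique solution mod 139 exists.
Back-substitute for the Bézout coefficients:
1 = 12 − 11
1 = −23 + 2·12
1 = 2·58 − 5·23
1 = −5·139 + 12·58
So 58·(12) ≡ 1 (mod 139), giving 58⁻¹ ≡ 12.
x ≡ 58⁻¹·8 ≡ 12·8 ≡ 96 (mod 139).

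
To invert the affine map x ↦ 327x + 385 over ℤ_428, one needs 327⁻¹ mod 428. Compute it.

339

gcd(428, 327) by repeated division:
428 = 1·327 + 101
327 = 3·101 + 24
101 = 4·24 + 5
24 = 4·5 + 4
5 = 1·4 + 1
4 = 4·1 + 0
gcd = 1, so the inverse exists. Back-substitute:
1 = 5 − 4
1 = −24 + 5·5
1 = 5·101 − 21·24
1 = −21·327 + 68·101
1 = 68·428 − 89·327
So 327·(-89) ≡ 1 (mod 428), and -89 ≡ 339 (mod 428).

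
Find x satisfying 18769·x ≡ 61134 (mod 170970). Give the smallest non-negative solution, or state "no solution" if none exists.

166446

First find gcd(18769, 170970):
170970 = 9*18769 + 2049
18769 = 9*2049 + 328
2049 = 6*328 + 81
328 = 4*81 + 4
81 = 20*4 + 1
4 = 4*1 + 0
gcd = 1, so a unique solution mod 170970 exists.
Back-substitute for the Bézout coefficients:
1 = 81 − 20·4
1 = −20·328 + 81·81
1 = 81·2049 − 506·328
1 = −506·18769 + 4635·2049
1 = 4635·170970 − 42221·18769
So 18769·(-42221) ≡ 1 (mod 170970), giving 18769⁻¹ ≡ 128749.
x ≡ 18769⁻¹·61134 ≡ 128749·61134 ≡ 166446 (mod 170970).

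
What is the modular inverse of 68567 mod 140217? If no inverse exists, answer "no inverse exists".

114293

Apply the Euclidean algorithm to 140217 and 68567:
140217 = 2·68567 + 3083
68567 = 22·3083 + 741
3083 = 4·741 + 119
741 = 6·119 + 27
119 = 4·27 + 11
27 = 2·11 + 5
11 = 2·5 + 1
5 = 5·1 + 0
The gcd is 1. Working backward:
1 = 11 − 2·5
1 = −2·27 + 5·11
1 = 5·119 − 22·27
1 = −22·741 + 137·119
1 = 137·3083 − 570·741
1 = −570·68567 + 12677·3083
1 = 12677·140217 − 25924·68567
So 68567·(-25924) ≡ 1 (mod 140217), and -25924 ≡ 114293 (mod 140217).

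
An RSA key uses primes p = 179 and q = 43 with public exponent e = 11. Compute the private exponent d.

2039

φ(n) = (p−1)(q−1) = 178·42 = 7476.
Need d with 11·d ≡ 1 (mod 7476). Apply the extended Euclidean algorithm:
7476 = 679*11 + 7
11 = 1*7 + 4
7 = 1*4 + 3
4 = 1*3 + 1
3 = 3*1 + 0
Back-substitute:
1 = 4 − 3
1 = −7 + 2·4
1 = 2·11 − 3·7
1 = −3·7476 + 2039·11
So 11·2039 ≡ 1 (mod 7476), hence d = 2039.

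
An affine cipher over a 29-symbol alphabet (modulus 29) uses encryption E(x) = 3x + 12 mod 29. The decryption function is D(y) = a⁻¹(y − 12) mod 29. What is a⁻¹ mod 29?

10

Extended Euclidean algorithm:
29 = 9·3 + 2
3 = 1·2 + 1
2 = 2·1 + 0
gcd = 1, so the inverse exists. Back-substitute:
1 = 3 − 2
1 = −29 + 10·3
So 3·10 ≡ 1 (mod 29).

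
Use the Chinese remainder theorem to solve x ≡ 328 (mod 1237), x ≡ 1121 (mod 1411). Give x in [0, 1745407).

Write x = 328 + 1237·k. Then 1237·k ≡ 1121 − 328 ≡ 793 (mod 1411).
Need 1237⁻¹ mod 1411. Extended Euclid on (1411, 1237):
1411 = 1×1237 + 174
1237 = 7×174 + 19
174 = 9×19 + 3
19 = 6×3 + 1
3 = 3×1 + 0
Back-substitute:
1 = 19 − 6·3
1 = −6·174 + 55·19
1 = 55·1237 − 391·174
1 = −391·1411 + 446·1237
1237⁻¹ ≡ 446 (mod 1411), so k ≡ 446·793 ≡ 928 (mod 1411).
x = 328 + 1237·928 = 1148264.

1148264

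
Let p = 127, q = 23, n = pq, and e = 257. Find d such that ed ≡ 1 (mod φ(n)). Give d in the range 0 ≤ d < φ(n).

2621

φ(n) = (p−1)(q−1) = 126·22 = 2772.
Need d with 257·d ≡ 1 (mod 2772). Apply the extended Euclidean algorithm:
2772 = 10×257 + 202
257 = 1×202 + 55
202 = 3×55 + 37
55 = 1×37 + 18
37 = 2×18 + 1
18 = 18×1 + 0
Back-substitute:
1 = 37 − 2·18
1 = −2·55 + 3·37
1 = 3·202 − 11·55
1 = −11·257 + 14·202
1 = 14·2772 − 151·257
So 257·(-151) ≡ 1 (mod 2772), hence d ≡ -151 ≡ 2621 (mod 2772).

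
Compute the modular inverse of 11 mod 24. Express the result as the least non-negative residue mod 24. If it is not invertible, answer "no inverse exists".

11

Extended Euclidean algorithm:
24 = 2·11 + 2
11 = 5·2 + 1
2 = 2·1 + 0
The gcd is 1. Working backward:
1 = 11 − 5·2
1 = −5·24 + 11·11
So 11·11 ≡ 1 (mod 24).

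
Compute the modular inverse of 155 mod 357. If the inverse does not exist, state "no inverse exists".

gcd(357, 155) by repeated division:
357 = 2×155 + 47
155 = 3×47 + 14
47 = 3×14 + 5
14 = 2×5 + 4
5 = 1×4 + 1
4 = 4×1 + 0
The gcd is 1. Working backward:
1 = 5 − 4
1 = −14 + 3·5
1 = 3·47 − 10·14
1 = −10·155 + 33·47
1 = 33·357 − 76·155
Hence 155⁻¹ ≡ -76 ≡ 281 (mod 357).

281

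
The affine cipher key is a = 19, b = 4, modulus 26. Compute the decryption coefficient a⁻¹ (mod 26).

Extended Euclidean algorithm:
26 = 1×19 + 7
19 = 2×7 + 5
7 = 1×5 + 2
5 = 2×2 + 1
2 = 2×1 + 0
The gcd is 1. Working backward:
1 = 5 − 2·2
1 = −2·7 + 3·5
1 = 3·19 − 8·7
1 = −8·26 + 11·19
So 19·11 ≡ 1 (mod 26).

11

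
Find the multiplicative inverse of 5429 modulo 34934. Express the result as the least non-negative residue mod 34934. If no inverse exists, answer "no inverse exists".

Extended Euclidean algorithm:
34934 = 6×5429 + 2360
5429 = 2×2360 + 709
2360 = 3×709 + 233
709 = 3×233 + 10
233 = 23×10 + 3
10 = 3×3 + 1
3 = 3×1 + 0
The gcd is 1. Working backward:
1 = 10 − 3·3
1 = −3·233 + 70·10
1 = 70·709 − 213·233
1 = −213·2360 + 709·709
1 = 709·5429 − 1631·2360
1 = −1631·34934 + 10495·5429
So 5429·10495 ≡ 1 (mod 34934).

10495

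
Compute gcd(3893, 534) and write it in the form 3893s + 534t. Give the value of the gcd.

Repeated division:
3893 = 7×534 + 155
534 = 3×155 + 69
155 = 2×69 + 17
69 = 4×17 + 1
17 = 17×1 + 0
gcd(3893, 534) = 1.
Express as a combination:
1 = 69 − 4·17
1 = −4·155 + 9·69
1 = 9·534 − 31·155
1 = −31·3893 + 226·534
So 1 = (-31)·3893 + (226)·534.

1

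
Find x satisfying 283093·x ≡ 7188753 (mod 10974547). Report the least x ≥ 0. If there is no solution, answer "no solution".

10795936

First find gcd(283093, 10974547):
10974547 = 38*283093 + 217013
283093 = 1*217013 + 66080
217013 = 3*66080 + 18773
66080 = 3*18773 + 9761
18773 = 1*9761 + 9012
9761 = 1*9012 + 749
9012 = 12*749 + 24
749 = 31*24 + 5
24 = 4*5 + 4
5 = 1*4 + 1
4 = 4*1 + 0
gcd = 1, so a unique solution mod 10974547 exists.
Back-substitute for the Bézout coefficients:
1 = 5 − 4
1 = −24 + 5·5
1 = 5·749 − 156·24
1 = −156·9012 + 1877·749
1 = 1877·9761 − 2033·9012
1 = −2033·18773 + 3910·9761
1 = 3910·66080 − 13763·18773
1 = −13763·217013 + 45199·66080
1 = 45199·283093 − 58962·217013
1 = −58962·10974547 + 2285755·283093
So 283093·(2285755) ≡ 1 (mod 10974547), giving 283093⁻¹ ≡ 2285755.
x ≡ 283093⁻¹·7188753 ≡ 2285755·7188753 ≡ 10795936 (mod 10974547).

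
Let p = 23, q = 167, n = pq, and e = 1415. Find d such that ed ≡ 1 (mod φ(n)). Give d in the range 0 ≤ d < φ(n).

φ(n) = (p−1)(q−1) = 22·166 = 3652.
Need d with 1415·d ≡ 1 (mod 3652). Apply the extended Euclidean algorithm:
3652 = 2×1415 + 822
1415 = 1×822 + 593
822 = 1×593 + 229
593 = 2×229 + 135
229 = 1×135 + 94
135 = 1×94 + 41
94 = 2×41 + 12
41 = 3×12 + 5
12 = 2×5 + 2
5 = 2×2 + 1
2 = 2×1 + 0
Back-substitute:
1 = 5 − 2·2
1 = −2·12 + 5·5
1 = 5·41 − 17·12
1 = −17·94 + 39·41
1 = 39·135 − 56·94
1 = −56·229 + 95·135
1 = 95·593 − 246·229
1 = −246·822 + 341·593
1 = 341·1415 − 587·822
1 = −587·3652 + 1515·1415
So 1415·1515 ≡ 1 (mod 3652), hence d = 1515.

1515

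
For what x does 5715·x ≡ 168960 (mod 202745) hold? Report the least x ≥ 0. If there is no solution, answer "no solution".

19293

First find gcd(5715, 202745):
202745 = 35*5715 + 2720
5715 = 2*2720 + 275
2720 = 9*275 + 245
275 = 1*245 + 30
245 = 8*30 + 5
30 = 6*5 + 0
gcd = 5 and 5 | 168960, so solutions exist. Divide through by 5: 1143x ≡ 33792 (mod 40549).
Now find 1143⁻¹ mod 40549:
40549 = 35*1143 + 544
1143 = 2*544 + 55
544 = 9*55 + 49
55 = 1*49 + 6
49 = 8*6 + 1
6 = 6*1 + 0
Back-substitute:
1 = 49 − 8·6
1 = −8·55 + 9·49
1 = 9·544 − 89·55
1 = −89·1143 + 187·544
1 = 187·40549 − 6634·1143
So 1143·(-6634) ≡ 1 (mod 40549), i.e. 1143⁻¹ ≡ 33915.
Then x ≡ 33915·33792 ≡ 19293 (mod 40549); the smallest non-negative solution is x = 19293.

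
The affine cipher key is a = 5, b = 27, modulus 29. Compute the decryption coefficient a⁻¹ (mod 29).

Run Euclid on (29, 5):
29 = 5×5 + 4
5 = 1×4 + 1
4 = 4×1 + 0
gcd = 1, so the inverse exists. Back-substitute:
1 = 5 − 4
1 = −29 + 6·5
So 5·6 ≡ 1 (mod 29).

6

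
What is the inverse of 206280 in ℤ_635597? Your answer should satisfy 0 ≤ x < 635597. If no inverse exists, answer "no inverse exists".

Extended Euclidean algorithm:
635597 = 3·206280 + 16757
206280 = 12·16757 + 5196
16757 = 3·5196 + 1169
5196 = 4·1169 + 520
1169 = 2·520 + 129
520 = 4·129 + 4
129 = 32·4 + 1
4 = 4·1 + 0
The gcd is 1. Working backward:
1 = 129 − 32·4
1 = −32·520 + 129·129
1 = 129·1169 − 290·520
1 = −290·5196 + 1289·1169
1 = 1289·16757 − 4157·5196
1 = −4157·206280 + 51173·16757
1 = 51173·635597 − 157676·206280
So 206280·(-157676) ≡ 1 (mod 635597), and -157676 ≡ 477921 (mod 635597).

477921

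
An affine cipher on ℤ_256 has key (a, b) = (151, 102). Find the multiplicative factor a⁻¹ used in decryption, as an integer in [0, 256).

Run Euclid on (256, 151):
256 = 1*151 + 105
151 = 1*105 + 46
105 = 2*46 + 13
46 = 3*13 + 7
13 = 1*7 + 6
7 = 1*6 + 1
6 = 6*1 + 0
Since gcd(151, 256) = 1, back-substitute to write 1 as a combination:
1 = 7 − 6
1 = −13 + 2·7
1 = 2·46 − 7·13
1 = −7·105 + 16·46
1 = 16·151 − 23·105
1 = −23·256 + 39·151
So 151·39 ≡ 1 (mod 256).

39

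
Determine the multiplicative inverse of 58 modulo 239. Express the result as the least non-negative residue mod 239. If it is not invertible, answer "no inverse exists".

136

gcd(239, 58) by repeated division:
239 = 4·58 + 7
58 = 8·7 + 2
7 = 3·2 + 1
2 = 2·1 + 0
The gcd is 1. Working backward:
1 = 7 − 3·2
1 = −3·58 + 25·7
1 = 25·239 − 103·58
So 58·(-103) ≡ 1 (mod 239), and -103 ≡ 136 (mod 239).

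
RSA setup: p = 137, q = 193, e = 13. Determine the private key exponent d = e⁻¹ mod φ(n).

φ(n) = (p−1)(q−1) = 136·192 = 26112.
Need d with 13·d ≡ 1 (mod 26112). Apply the extended Euclidean algorithm:
26112 = 2008×13 + 8
13 = 1×8 + 5
8 = 1×5 + 3
5 = 1×3 + 2
3 = 1×2 + 1
2 = 2×1 + 0
Back-substitute:
1 = 3 − 2
1 = −5 + 2·3
1 = 2·8 − 3·5
1 = −3·13 + 5·8
1 = 5·26112 − 10043·13
So 13·(-10043) ≡ 1 (mod 26112), hence d ≡ -10043 ≡ 16069 (mod 26112).

16069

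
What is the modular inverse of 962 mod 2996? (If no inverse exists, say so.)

no inverse exists

Compute gcd(962, 2996):
2996 = 3·962 + 110
962 = 8·110 + 82
110 = 1·82 + 28
82 = 2·28 + 26
28 = 1·26 + 2
26 = 13·2 + 0
gcd(962, 2996) = 2 ≠ 1, so 962 has no multiplicative inverse modulo 2996.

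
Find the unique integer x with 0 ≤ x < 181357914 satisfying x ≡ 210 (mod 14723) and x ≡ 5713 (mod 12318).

Write x = 210 + 14723·k. Then 14723·k ≡ 5713 − 210 ≡ 5503 (mod 12318).
Need 14723⁻¹ mod 12318. Extended Euclid on (12318, 2405):
12318 = 5·2405 + 293
2405 = 8·293 + 61
293 = 4·61 + 49
61 = 1·49 + 12
49 = 4·12 + 1
12 = 12·1 + 0
Back-substitute:
1 = 49 − 4·12
1 = −4·61 + 5·49
1 = 5·293 − 24·61
1 = −24·2405 + 197·293
1 = 197·12318 − 1009·2405
14723⁻¹ ≡ 11309 (mod 12318), so k ≡ 11309·5503 ≡ 2891 (mod 12318).
x = 210 + 14723·2891 = 42564403.

42564403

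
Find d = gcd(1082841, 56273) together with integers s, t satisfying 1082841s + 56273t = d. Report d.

Repeated division:
1082841 = 19*56273 + 13654
56273 = 4*13654 + 1657
13654 = 8*1657 + 398
1657 = 4*398 + 65
398 = 6*65 + 8
65 = 8*8 + 1
8 = 8*1 + 0
gcd(1082841, 56273) = 1.
Express as a combination:
1 = 65 − 8·8
1 = −8·398 + 49·65
1 = 49·1657 − 204·398
1 = −204·13654 + 1681·1657
1 = 1681·56273 − 6928·13654
1 = −6928·1082841 + 133313·56273
So 1 = (-6928)·1082841 + (133313)·56273.

1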